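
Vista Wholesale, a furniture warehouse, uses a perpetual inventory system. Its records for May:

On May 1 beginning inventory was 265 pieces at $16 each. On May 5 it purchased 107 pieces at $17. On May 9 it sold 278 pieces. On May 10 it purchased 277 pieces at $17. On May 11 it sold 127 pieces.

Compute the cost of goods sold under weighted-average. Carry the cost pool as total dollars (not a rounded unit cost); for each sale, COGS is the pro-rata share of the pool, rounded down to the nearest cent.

After May 1: 265 on hand, pool $4,240.00 (≈ $16.0000 each)
After May 5: 372 on hand, pool $6,059.00 (≈ $16.2876 each)
May 9, sell 278: 278/372 × $6,059.00 → $4,527.96
After May 10: 371 on hand, pool $6,240.04 (≈ $16.8195 each)
May 11, sell 127: 127/371 × $6,240.04 → $2,136.07
Total COGS = $4,527.96 + $2,136.07 = $6,664.03
Ending inventory (cost pool remaining) = $4,103.97

COGS = $6,664.03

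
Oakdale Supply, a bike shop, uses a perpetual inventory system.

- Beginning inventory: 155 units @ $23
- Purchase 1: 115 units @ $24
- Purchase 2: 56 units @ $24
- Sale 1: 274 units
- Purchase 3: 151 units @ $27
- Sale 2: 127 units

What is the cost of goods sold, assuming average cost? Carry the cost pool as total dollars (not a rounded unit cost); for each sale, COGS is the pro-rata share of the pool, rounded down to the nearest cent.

COGS = $9,761.65

After Beginning: 155 on hand, pool $3,565.00 (≈ $23.0000 each)
After Purchase 1: 270 on hand, pool $6,325.00 (≈ $23.4259 each)
After Purchase 2: 326 on hand, pool $7,669.00 (≈ $23.5245 each)
Sale 1, sell 274: 274/326 × $7,669.00 → $6,445.72
After Purchase 3: 203 on hand, pool $5,300.28 (≈ $26.1098 each)
Sale 2, sell 127: 127/203 × $5,300.28 → $3,315.93
Total COGS = $6,445.72 + $3,315.93 = $9,761.65
Ending inventory (cost pool remaining) = $1,984.35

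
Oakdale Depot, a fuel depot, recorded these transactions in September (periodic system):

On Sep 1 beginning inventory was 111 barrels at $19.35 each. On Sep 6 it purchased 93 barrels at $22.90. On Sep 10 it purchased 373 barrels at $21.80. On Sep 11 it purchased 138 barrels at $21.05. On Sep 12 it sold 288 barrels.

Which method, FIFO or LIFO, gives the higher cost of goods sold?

FIFO COGS: 111 @ $19.35 + 93 @ $22.90 + 84 @ $21.80 = $6,108.75
LIFO COGS: 138 @ $21.05 + 150 @ $21.80 = $6,174.90

LIFO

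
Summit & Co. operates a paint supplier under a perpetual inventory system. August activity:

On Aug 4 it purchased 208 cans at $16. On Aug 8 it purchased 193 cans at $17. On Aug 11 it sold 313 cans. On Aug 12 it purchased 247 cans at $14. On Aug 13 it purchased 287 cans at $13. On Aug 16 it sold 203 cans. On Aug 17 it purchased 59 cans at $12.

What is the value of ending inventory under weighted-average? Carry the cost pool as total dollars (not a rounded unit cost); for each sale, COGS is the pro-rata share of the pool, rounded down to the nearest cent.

Ending inventory = $6,527.77

After Aug 4: 208 on hand, pool $3,328.00 (≈ $16.0000 each)
After Aug 8: 401 on hand, pool $6,609.00 (≈ $16.4813 each)
Aug 11, sell 313: 313/401 × $6,609.00 → $5,158.64
After Aug 12: 335 on hand, pool $4,908.36 (≈ $14.6518 each)
After Aug 13: 622 on hand, pool $8,639.36 (≈ $13.8896 each)
Aug 16, sell 203: 203/622 × $8,639.36 → $2,819.59
After Aug 17: 478 on hand, pool $6,527.77 (≈ $13.6564 each)
Total COGS = $5,158.64 + $2,819.59 = $7,978.23
Ending inventory (cost pool remaining) = $6,527.77
Check: goods available $14,506.00 = COGS $7,978.23 + ending $6,527.77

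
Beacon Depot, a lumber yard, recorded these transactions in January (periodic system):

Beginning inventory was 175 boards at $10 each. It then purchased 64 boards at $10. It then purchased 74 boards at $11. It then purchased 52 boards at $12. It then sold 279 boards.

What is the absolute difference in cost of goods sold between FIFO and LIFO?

FIFO COGS: 175 @ $10 + 64 @ $10 + 40 @ $11 = $2,830
LIFO COGS: 52 @ $12 + 74 @ $11 + 64 @ $10 + 89 @ $10 = $2,968
Difference = |$2,830 − $2,968| = $138

$138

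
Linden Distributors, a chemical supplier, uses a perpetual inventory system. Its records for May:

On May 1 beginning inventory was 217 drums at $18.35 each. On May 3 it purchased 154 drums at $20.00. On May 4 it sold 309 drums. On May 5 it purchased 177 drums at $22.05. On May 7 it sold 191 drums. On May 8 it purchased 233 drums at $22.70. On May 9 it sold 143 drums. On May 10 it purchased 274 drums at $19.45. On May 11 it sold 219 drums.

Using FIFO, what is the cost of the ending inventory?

Ending inventory = $3,753.85

May 4, 309 sold [FIFO — oldest first]: 217 @ $18.35 + 92 @ $20.00 = $5,821.95
May 7, 191 sold [FIFO — oldest first]: 62 @ $20.00 + 129 @ $22.05 = $4,084.45
May 9, 143 sold [FIFO — oldest first]: 48 @ $22.05 + 95 @ $22.70 = $3,214.90
May 11, 219 sold [FIFO — oldest first]: 138 @ $22.70 + 81 @ $19.45 = $4,708.05
Total COGS = $5,821.95 + $4,084.45 + $3,214.90 + $4,708.05 = $17,829.35
Ending inventory: 193 @ $19.45 = $3,753.85
Check: goods available $21,583.20 = COGS $17,829.35 + ending $3,753.85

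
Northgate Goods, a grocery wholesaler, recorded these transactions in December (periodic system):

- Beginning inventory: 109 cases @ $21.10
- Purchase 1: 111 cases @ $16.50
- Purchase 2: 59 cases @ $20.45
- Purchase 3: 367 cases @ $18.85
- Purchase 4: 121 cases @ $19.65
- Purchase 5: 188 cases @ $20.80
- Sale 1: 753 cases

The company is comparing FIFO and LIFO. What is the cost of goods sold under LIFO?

FIFO COGS: 109 @ $21.10 + 111 @ $16.50 + 59 @ $20.45 + 367 @ $18.85 + 107 @ $19.65 = $14,358.45
LIFO COGS: 188 @ $20.80 + 121 @ $19.65 + 367 @ $18.85 + 59 @ $20.45 + 18 @ $16.50 = $14,709.55

COGS = $14,709.55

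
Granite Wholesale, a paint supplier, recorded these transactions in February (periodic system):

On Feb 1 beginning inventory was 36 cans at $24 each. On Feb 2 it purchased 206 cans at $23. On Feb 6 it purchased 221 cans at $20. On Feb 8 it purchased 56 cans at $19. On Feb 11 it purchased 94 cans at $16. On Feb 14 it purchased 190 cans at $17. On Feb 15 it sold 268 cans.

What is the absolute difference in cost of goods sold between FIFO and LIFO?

$1,644

FIFO COGS: 36 @ $24 + 206 @ $23 + 26 @ $20 = $6,122
LIFO COGS: 190 @ $17 + 78 @ $16 = $4,478
Difference = |$6,122 − $4,478| = $1,644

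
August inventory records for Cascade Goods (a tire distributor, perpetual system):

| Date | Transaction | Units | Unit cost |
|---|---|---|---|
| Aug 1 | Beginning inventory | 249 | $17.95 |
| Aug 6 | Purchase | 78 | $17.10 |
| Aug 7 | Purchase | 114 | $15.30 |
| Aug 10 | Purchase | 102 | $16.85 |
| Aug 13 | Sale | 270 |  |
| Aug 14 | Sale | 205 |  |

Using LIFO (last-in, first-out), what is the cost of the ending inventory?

Aug 13, 270 sold [LIFO — newest first]: 102 @ $16.85 + 114 @ $15.30 + 54 @ $17.10 = $4,386.30
Aug 14, 205 sold [LIFO — newest first]: 24 @ $17.10 + 181 @ $17.95 = $3,659.35
Total COGS = $4,386.30 + $3,659.35 = $8,045.65
Ending inventory: 68 @ $17.95 = $1,220.60

Ending inventory = $1,220.60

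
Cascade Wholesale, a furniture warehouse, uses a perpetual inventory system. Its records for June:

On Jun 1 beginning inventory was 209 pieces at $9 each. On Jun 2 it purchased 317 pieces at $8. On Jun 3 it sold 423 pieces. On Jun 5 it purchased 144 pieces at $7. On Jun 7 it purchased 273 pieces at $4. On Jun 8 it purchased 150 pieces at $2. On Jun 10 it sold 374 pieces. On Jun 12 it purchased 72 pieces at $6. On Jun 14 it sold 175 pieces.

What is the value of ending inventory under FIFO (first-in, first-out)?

Ending inventory = $674

Jun 3, 423 sold [FIFO — oldest first]: 209 @ $9 + 214 @ $8 = $3,593
Jun 10, 374 sold [FIFO — oldest first]: 103 @ $8 + 144 @ $7 + 127 @ $4 = $2,340
Jun 14, 175 sold [FIFO — oldest first]: 146 @ $4 + 29 @ $2 = $642
Total COGS = $3,593 + $2,340 + $642 = $6,575
Ending inventory: 121 @ $2 + 72 @ $6 = $674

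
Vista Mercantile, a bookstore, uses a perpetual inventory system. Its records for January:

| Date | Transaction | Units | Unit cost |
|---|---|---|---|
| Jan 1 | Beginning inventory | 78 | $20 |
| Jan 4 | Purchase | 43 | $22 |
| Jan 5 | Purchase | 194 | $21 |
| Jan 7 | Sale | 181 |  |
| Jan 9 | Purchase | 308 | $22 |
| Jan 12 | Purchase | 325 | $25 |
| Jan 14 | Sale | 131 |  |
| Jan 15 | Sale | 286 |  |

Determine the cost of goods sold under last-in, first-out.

COGS = $13,950

Jan 7, 181 sold [LIFO — newest first]: 181 @ $21 = $3,801
Jan 14, 131 sold [LIFO — newest first]: 131 @ $25 = $3,275
Jan 15, 286 sold [LIFO — newest first]: 194 @ $25 + 92 @ $22 = $6,874
Total COGS = $3,801 + $3,275 + $6,874 = $13,950
Ending inventory: 78 @ $20 + 43 @ $22 + 13 @ $21 + 216 @ $22 = $7,531
Check: goods available $21,481 = COGS $13,950 + ending $7,531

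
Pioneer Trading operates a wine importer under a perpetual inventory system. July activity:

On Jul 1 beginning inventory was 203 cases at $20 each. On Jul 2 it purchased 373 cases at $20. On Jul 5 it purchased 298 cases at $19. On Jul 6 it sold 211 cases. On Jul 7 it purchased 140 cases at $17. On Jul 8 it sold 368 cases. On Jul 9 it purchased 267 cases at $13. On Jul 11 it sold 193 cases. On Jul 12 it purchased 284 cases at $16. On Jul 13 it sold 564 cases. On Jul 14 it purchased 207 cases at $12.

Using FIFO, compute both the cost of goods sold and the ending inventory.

Jul 6, 211 sold [FIFO — oldest first]: 203 @ $20 + 8 @ $20 = $4,220
Jul 8, 368 sold [FIFO — oldest first]: 365 @ $20 + 3 @ $19 = $7,357
Jul 11, 193 sold [FIFO — oldest first]: 193 @ $19 = $3,667
Jul 13, 564 sold [FIFO — oldest first]: 102 @ $19 + 140 @ $17 + 267 @ $13 + 55 @ $16 = $8,669
Total COGS = $4,220 + $7,357 + $3,667 + $8,669 = $23,913
Ending inventory: 229 @ $16 + 207 @ $12 = $6,148

COGS = $23,913; ending inventory = $6,148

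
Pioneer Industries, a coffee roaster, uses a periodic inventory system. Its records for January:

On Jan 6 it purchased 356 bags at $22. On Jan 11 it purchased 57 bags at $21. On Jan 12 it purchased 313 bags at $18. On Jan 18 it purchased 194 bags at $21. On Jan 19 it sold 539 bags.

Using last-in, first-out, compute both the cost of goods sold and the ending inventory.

Jan 19, 539 sold [LIFO — newest first]: 194 @ $21 + 313 @ $18 + 32 @ $21 = $10,380
Ending inventory: 356 @ $22 + 25 @ $21 = $8,357
Check: goods available $18,737 = COGS $10,380 + ending $8,357

COGS = $10,380; ending inventory = $8,357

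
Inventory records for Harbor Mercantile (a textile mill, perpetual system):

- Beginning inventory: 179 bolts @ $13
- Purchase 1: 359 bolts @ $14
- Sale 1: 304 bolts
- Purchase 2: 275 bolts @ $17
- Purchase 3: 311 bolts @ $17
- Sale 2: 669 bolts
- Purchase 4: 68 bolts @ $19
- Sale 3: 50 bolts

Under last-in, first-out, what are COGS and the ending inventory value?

COGS = $16,302; ending inventory = $2,305

Sale 1 (304) [LIFO — newest first]: 304 @ $14 = $4,256
Sale 2 (669) [LIFO — newest first]: 311 @ $17 + 275 @ $17 + 55 @ $14 + 28 @ $13 = $11,096
Sale 3 (50) [LIFO — newest first]: 50 @ $19 = $950
Total COGS = $4,256 + $11,096 + $950 = $16,302
Ending inventory: 151 @ $13 + 18 @ $19 = $2,305
Check: goods available $18,607 = COGS $16,302 + ending $2,305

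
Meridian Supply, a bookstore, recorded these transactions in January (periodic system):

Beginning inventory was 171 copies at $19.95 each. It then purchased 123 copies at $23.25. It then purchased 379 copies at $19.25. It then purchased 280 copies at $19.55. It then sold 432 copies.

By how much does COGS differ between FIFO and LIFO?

$527.70

FIFO COGS: 171 @ $19.95 + 123 @ $23.25 + 138 @ $19.25 = $8,927.70
LIFO COGS: 280 @ $19.55 + 152 @ $19.25 = $8,400.00
Difference = |$8,927.70 − $8,400.00| = $527.70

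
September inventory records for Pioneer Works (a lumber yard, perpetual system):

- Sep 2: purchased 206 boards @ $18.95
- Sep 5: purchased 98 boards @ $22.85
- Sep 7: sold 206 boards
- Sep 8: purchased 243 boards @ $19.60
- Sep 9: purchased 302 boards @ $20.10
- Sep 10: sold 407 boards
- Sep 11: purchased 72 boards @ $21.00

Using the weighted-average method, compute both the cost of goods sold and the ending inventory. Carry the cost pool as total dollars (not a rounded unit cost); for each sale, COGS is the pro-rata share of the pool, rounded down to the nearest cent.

After Sep 2: 206 on hand, pool $3,903.70 (≈ $18.9500 each)
After Sep 5: 304 on hand, pool $6,143.00 (≈ $20.2072 each)
Sep 7, sell 206: 206/304 × $6,143.00 → $4,162.69
After Sep 8: 341 on hand, pool $6,743.11 (≈ $19.7745 each)
After Sep 9: 643 on hand, pool $12,813.31 (≈ $19.9274 each)
Sep 10, sell 407: 407/643 × $12,813.31 → $8,110.44
After Sep 11: 308 on hand, pool $6,214.87 (≈ $20.1781 each)
Total COGS = $4,162.69 + $8,110.44 = $12,273.13
Ending inventory (cost pool remaining) = $6,214.87
Check: goods available $18,488.00 = COGS $12,273.13 + ending $6,214.87

COGS = $12,273.13; ending inventory = $6,214.87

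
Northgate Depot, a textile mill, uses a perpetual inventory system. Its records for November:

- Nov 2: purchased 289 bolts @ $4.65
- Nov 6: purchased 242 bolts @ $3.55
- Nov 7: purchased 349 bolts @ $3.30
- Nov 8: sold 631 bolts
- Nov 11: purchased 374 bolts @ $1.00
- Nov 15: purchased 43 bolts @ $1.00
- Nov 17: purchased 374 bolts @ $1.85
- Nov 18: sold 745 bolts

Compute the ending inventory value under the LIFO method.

Nov 8, 631 sold [LIFO — newest first]: 349 @ $3.30 + 242 @ $3.55 + 40 @ $4.65 = $2,196.80
Nov 18, 745 sold [LIFO — newest first]: 374 @ $1.85 + 43 @ $1.00 + 328 @ $1.00 = $1,062.90
Total COGS = $2,196.80 + $1,062.90 = $3,259.70
Ending inventory: 249 @ $4.65 + 46 @ $1.00 = $1,203.85
Check: goods available $4,463.55 = COGS $3,259.70 + ending $1,203.85

Ending inventory = $1,203.85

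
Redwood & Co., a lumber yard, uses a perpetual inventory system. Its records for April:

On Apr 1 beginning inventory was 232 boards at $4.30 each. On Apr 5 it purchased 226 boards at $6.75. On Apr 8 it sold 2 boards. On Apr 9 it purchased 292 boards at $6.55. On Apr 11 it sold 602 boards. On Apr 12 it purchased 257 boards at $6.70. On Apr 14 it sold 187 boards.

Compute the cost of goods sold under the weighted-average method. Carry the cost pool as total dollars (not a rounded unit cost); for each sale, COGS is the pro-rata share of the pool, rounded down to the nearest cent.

COGS = $4,771.79

After Apr 1: 232 on hand, pool $997.60 (≈ $4.3000 each)
After Apr 5: 458 on hand, pool $2,523.10 (≈ $5.5090 each)
Apr 8, sell 2: 2/458 × $2,523.10 → $11.01
After Apr 9: 748 on hand, pool $4,424.69 (≈ $5.9154 each)
Apr 11, sell 602: 602/748 × $4,424.69 → $3,561.04
After Apr 12: 403 on hand, pool $2,585.55 (≈ $6.4158 each)
Apr 14, sell 187: 187/403 × $2,585.55 → $1,199.74
Total COGS = $11.01 + $3,561.04 + $1,199.74 = $4,771.79
Ending inventory (cost pool remaining) = $1,385.81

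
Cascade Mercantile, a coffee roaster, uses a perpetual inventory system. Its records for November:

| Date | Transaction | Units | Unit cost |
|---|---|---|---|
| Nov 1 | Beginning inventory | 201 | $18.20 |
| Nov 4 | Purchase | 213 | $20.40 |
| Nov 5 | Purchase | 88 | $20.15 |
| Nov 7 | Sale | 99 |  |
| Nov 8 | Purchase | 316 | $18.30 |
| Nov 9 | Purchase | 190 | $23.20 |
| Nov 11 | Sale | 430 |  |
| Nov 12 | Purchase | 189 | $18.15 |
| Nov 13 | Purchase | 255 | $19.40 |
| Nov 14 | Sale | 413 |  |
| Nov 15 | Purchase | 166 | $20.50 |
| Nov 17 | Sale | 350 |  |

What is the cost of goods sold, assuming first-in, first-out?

COGS = $25,240.75

Nov 7, 99 sold [FIFO — oldest first]: 99 @ $18.20 = $1,801.80
Nov 11, 430 sold [FIFO — oldest first]: 102 @ $18.20 + 213 @ $20.40 + 88 @ $20.15 + 27 @ $18.30 = $8,468.90
Nov 14, 413 sold [FIFO — oldest first]: 289 @ $18.30 + 124 @ $23.20 = $8,165.50
Nov 17, 350 sold [FIFO — oldest first]: 66 @ $23.20 + 189 @ $18.15 + 95 @ $19.40 = $6,804.55
Total COGS = $1,801.80 + $8,468.90 + $8,165.50 + $6,804.55 = $25,240.75
Ending inventory: 160 @ $19.40 + 166 @ $20.50 = $6,507.00
Check: goods available $31,747.75 = COGS $25,240.75 + ending $6,507.00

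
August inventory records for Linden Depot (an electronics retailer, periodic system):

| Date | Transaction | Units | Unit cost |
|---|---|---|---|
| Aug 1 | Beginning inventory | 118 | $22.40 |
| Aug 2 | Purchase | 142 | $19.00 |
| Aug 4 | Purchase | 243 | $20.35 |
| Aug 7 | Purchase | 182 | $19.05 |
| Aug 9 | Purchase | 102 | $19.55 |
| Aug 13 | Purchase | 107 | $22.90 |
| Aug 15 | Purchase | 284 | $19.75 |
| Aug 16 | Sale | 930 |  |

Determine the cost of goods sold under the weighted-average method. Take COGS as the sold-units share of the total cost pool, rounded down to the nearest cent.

Aug 16, sell 930: 930/1178 × $23,806.75 → $18,794.80
Ending inventory (cost pool remaining) = $5,011.95
Check: goods available $23,806.75 = COGS $18,794.80 + ending $5,011.95

COGS = $18,794.80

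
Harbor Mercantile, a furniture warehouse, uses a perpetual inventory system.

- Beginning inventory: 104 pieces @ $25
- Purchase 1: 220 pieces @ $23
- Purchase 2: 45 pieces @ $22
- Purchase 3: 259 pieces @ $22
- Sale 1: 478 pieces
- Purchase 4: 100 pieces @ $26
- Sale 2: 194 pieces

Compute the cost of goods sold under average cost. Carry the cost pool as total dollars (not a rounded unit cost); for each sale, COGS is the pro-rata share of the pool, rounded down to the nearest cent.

After Beginning: 104 on hand, pool $2,600.00 (≈ $25.0000 each)
After Purchase 1: 324 on hand, pool $7,660.00 (≈ $23.6420 each)
After Purchase 2: 369 on hand, pool $8,650.00 (≈ $23.4417 each)
After Purchase 3: 628 on hand, pool $14,348.00 (≈ $22.8471 each)
Sale 1, sell 478: 478/628 × $14,348.00 → $10,920.92
After Purchase 4: 250 on hand, pool $6,027.08 (≈ $24.1083 each)
Sale 2, sell 194: 194/250 × $6,027.08 → $4,677.01
Total COGS = $10,920.92 + $4,677.01 = $15,597.93
Ending inventory (cost pool remaining) = $1,350.07

COGS = $15,597.93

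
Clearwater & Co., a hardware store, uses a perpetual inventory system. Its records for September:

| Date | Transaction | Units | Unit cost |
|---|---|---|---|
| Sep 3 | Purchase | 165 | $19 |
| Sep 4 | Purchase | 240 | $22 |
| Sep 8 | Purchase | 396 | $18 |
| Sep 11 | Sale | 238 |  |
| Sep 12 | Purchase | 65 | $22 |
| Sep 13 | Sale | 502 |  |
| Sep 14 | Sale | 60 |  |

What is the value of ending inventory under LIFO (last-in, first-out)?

Sep 11, 238 sold [LIFO — newest first]: 238 @ $18 = $4,284
Sep 13, 502 sold [LIFO — newest first]: 65 @ $22 + 158 @ $18 + 240 @ $22 + 39 @ $19 = $10,295
Sep 14, 60 sold [LIFO — newest first]: 60 @ $19 = $1,140
Total COGS = $4,284 + $10,295 + $1,140 = $15,719
Ending inventory: 66 @ $19 = $1,254
Check: goods available $16,973 = COGS $15,719 + ending $1,254

Ending inventory = $1,254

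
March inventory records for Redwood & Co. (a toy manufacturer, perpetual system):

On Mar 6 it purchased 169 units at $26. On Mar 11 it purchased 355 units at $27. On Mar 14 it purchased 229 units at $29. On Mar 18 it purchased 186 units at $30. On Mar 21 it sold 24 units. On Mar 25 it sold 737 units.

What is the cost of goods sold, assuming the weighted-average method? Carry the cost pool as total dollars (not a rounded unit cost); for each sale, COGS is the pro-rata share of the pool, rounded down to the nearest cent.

COGS = $21,233.43

After Mar 6: 169 on hand, pool $4,394.00 (≈ $26.0000 each)
After Mar 11: 524 on hand, pool $13,979.00 (≈ $26.6775 each)
After Mar 14: 753 on hand, pool $20,620.00 (≈ $27.3838 each)
After Mar 18: 939 on hand, pool $26,200.00 (≈ $27.9020 each)
Mar 21, sell 24: 24/939 × $26,200.00 → $669.64
Mar 25, sell 737: 737/915 × $25,530.36 → $20,563.79
Total COGS = $669.64 + $20,563.79 = $21,233.43
Ending inventory (cost pool remaining) = $4,966.57
Check: goods available $26,200.00 = COGS $21,233.43 + ending $4,966.57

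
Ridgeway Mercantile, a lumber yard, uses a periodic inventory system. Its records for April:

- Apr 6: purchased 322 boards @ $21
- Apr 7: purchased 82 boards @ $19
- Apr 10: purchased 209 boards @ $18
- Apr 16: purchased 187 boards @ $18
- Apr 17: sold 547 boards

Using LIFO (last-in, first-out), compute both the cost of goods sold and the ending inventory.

Apr 17, 547 sold [LIFO — newest first]: 187 @ $18 + 209 @ $18 + 82 @ $19 + 69 @ $21 = $10,135
Ending inventory: 253 @ $21 = $5,313

COGS = $10,135; ending inventory = $5,313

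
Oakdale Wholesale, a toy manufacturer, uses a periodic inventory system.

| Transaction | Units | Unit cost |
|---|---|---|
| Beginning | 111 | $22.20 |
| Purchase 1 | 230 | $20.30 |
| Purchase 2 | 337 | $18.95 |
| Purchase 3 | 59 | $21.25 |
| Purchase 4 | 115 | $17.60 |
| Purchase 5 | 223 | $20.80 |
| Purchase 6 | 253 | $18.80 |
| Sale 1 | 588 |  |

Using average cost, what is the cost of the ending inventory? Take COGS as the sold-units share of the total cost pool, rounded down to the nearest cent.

Sale 1, sell 588: 588/1328 × $26,191.90 → $11,597.01
Ending inventory (cost pool remaining) = $14,594.89

Ending inventory = $14,594.89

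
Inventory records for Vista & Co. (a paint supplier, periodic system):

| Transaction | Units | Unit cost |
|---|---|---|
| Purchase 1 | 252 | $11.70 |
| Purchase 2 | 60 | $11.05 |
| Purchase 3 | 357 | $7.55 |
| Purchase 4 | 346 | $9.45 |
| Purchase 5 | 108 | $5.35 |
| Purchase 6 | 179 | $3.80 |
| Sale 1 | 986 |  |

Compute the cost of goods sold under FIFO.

Sale 1 (986) [FIFO — oldest first]: 252 @ $11.70 + 60 @ $11.05 + 357 @ $7.55 + 317 @ $9.45 = $9,302.40
Ending inventory: 29 @ $9.45 + 108 @ $5.35 + 179 @ $3.80 = $1,532.05
Check: goods available $10,834.45 = COGS $9,302.40 + ending $1,532.05

COGS = $9,302.40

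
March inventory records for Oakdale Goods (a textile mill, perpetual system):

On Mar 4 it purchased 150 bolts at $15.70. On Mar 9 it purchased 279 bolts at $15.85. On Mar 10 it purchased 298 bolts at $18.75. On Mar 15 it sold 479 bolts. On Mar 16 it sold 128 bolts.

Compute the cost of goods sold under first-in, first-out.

COGS = $10,114.65

Mar 15, 479 sold [FIFO — oldest first]: 150 @ $15.70 + 279 @ $15.85 + 50 @ $18.75 = $7,714.65
Mar 16, 128 sold [FIFO — oldest first]: 128 @ $18.75 = $2,400.00
Total COGS = $7,714.65 + $2,400.00 = $10,114.65
Ending inventory: 120 @ $18.75 = $2,250.00
Check: goods available $12,364.65 = COGS $10,114.65 + ending $2,250.00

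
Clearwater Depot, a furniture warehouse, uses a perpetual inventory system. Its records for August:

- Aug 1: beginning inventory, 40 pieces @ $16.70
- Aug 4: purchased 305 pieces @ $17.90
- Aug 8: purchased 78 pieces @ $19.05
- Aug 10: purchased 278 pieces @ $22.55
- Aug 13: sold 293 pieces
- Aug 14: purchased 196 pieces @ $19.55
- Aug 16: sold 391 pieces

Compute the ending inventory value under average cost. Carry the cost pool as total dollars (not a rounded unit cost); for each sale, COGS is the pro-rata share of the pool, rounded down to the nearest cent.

Ending inventory = $4,200.64

After Aug 1: 40 on hand, pool $668.00 (≈ $16.7000 each)
After Aug 4: 345 on hand, pool $6,127.50 (≈ $17.7609 each)
After Aug 8: 423 on hand, pool $7,613.40 (≈ $17.9986 each)
After Aug 10: 701 on hand, pool $13,882.30 (≈ $19.8036 each)
Aug 13, sell 293: 293/701 × $13,882.30 → $5,802.44
After Aug 14: 604 on hand, pool $11,911.66 (≈ $19.7213 each)
Aug 16, sell 391: 391/604 × $11,911.66 → $7,711.02
Total COGS = $5,802.44 + $7,711.02 = $13,513.46
Ending inventory (cost pool remaining) = $4,200.64
Check: goods available $17,714.10 = COGS $13,513.46 + ending $4,200.64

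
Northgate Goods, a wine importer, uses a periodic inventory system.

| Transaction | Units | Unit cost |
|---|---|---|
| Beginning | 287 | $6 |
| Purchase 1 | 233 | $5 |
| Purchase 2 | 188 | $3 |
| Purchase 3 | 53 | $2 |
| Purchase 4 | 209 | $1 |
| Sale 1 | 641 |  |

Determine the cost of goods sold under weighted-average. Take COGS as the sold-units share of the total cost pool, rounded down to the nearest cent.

COGS = $2,488.66

Sale 1, sell 641: 641/970 × $3,766.00 → $2,488.66
Ending inventory (cost pool remaining) = $1,277.34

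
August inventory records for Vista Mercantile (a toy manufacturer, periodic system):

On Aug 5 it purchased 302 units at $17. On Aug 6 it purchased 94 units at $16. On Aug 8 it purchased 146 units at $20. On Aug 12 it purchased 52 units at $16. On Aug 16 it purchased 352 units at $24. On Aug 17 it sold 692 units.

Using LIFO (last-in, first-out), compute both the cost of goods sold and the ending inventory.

COGS = $14,520; ending inventory = $4,318

Aug 17, 692 sold [LIFO — newest first]: 352 @ $24 + 52 @ $16 + 146 @ $20 + 94 @ $16 + 48 @ $17 = $14,520
Ending inventory: 254 @ $17 = $4,318
Check: goods available $18,838 = COGS $14,520 + ending $4,318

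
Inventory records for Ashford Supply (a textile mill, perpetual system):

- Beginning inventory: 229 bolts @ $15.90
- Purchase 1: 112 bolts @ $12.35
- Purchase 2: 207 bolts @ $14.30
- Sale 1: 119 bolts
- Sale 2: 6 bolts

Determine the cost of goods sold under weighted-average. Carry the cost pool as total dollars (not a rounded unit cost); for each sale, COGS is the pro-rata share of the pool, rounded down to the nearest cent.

COGS = $1,821.25

After Beginning: 229 on hand, pool $3,641.10 (≈ $15.9000 each)
After Purchase 1: 341 on hand, pool $5,024.30 (≈ $14.7340 each)
After Purchase 2: 548 on hand, pool $7,984.40 (≈ $14.5701 each)
Sale 1, sell 119: 119/548 × $7,984.40 → $1,733.83
Sale 2, sell 6: 6/429 × $6,250.57 → $87.42
Total COGS = $1,733.83 + $87.42 = $1,821.25
Ending inventory (cost pool remaining) = $6,163.15
Check: goods available $7,984.40 = COGS $1,821.25 + ending $6,163.15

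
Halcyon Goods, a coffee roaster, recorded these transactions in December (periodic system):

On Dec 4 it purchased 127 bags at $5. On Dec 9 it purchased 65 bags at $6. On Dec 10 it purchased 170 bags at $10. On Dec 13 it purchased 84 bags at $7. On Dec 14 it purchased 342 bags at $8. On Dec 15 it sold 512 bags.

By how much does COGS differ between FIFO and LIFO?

FIFO COGS: 127 @ $5 + 65 @ $6 + 170 @ $10 + 84 @ $7 + 66 @ $8 = $3,841
LIFO COGS: 342 @ $8 + 84 @ $7 + 86 @ $10 = $4,184
Difference = |$3,841 − $4,184| = $343

$343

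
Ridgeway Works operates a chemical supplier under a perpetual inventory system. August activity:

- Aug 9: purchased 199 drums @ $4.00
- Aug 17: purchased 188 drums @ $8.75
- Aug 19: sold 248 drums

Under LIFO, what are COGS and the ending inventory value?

Aug 19, 248 sold [LIFO — newest first]: 188 @ $8.75 + 60 @ $4.00 = $1,885.00
Ending inventory: 139 @ $4.00 = $556.00

COGS = $1,885.00; ending inventory = $556.00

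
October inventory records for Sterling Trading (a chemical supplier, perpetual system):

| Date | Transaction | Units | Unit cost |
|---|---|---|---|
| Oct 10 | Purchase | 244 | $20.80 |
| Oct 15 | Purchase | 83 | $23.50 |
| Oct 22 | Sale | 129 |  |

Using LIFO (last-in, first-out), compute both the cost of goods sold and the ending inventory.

Oct 22, 129 sold [LIFO — newest first]: 83 @ $23.50 + 46 @ $20.80 = $2,907.30
Ending inventory: 198 @ $20.80 = $4,118.40
Check: goods available $7,025.70 = COGS $2,907.30 + ending $4,118.40

COGS = $2,907.30; ending inventory = $4,118.40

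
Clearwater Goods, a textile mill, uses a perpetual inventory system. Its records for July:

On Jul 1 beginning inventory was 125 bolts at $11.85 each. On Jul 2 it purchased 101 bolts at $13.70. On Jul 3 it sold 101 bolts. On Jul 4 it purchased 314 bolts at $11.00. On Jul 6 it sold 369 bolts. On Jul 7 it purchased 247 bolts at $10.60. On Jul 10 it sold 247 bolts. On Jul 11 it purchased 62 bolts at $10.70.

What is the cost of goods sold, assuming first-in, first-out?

Jul 3, 101 sold [FIFO — oldest first]: 101 @ $11.85 = $1,196.85
Jul 6, 369 sold [FIFO — oldest first]: 24 @ $11.85 + 101 @ $13.70 + 244 @ $11.00 = $4,352.10
Jul 10, 247 sold [FIFO — oldest first]: 70 @ $11.00 + 177 @ $10.60 = $2,646.20
Total COGS = $1,196.85 + $4,352.10 + $2,646.20 = $8,195.15
Ending inventory: 70 @ $10.60 + 62 @ $10.70 = $1,405.40

COGS = $8,195.15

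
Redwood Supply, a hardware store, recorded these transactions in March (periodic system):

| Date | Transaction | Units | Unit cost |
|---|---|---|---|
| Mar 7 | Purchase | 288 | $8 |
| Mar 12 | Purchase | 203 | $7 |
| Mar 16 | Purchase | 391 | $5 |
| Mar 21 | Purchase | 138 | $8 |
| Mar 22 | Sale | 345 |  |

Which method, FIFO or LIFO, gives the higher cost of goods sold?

FIFO

FIFO COGS: 288 @ $8 + 57 @ $7 = $2,703
LIFO COGS: 138 @ $8 + 207 @ $5 = $2,139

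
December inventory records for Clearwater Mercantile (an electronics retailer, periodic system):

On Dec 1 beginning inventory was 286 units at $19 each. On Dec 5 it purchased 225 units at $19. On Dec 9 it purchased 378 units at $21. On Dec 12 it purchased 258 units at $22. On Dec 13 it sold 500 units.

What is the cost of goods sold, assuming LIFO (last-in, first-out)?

COGS = $10,758

Dec 13, 500 sold [LIFO — newest first]: 258 @ $22 + 242 @ $21 = $10,758
Ending inventory: 286 @ $19 + 225 @ $19 + 136 @ $21 = $12,565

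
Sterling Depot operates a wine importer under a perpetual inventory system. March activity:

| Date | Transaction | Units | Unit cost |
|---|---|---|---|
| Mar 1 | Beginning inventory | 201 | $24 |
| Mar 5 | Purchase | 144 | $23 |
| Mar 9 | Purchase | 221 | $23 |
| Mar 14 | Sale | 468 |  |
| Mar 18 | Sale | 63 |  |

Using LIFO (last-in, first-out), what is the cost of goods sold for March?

COGS = $12,379

Mar 14, 468 sold [LIFO — newest first]: 221 @ $23 + 144 @ $23 + 103 @ $24 = $10,867
Mar 18, 63 sold [LIFO — newest first]: 63 @ $24 = $1,512
Total COGS = $10,867 + $1,512 = $12,379
Ending inventory: 35 @ $24 = $840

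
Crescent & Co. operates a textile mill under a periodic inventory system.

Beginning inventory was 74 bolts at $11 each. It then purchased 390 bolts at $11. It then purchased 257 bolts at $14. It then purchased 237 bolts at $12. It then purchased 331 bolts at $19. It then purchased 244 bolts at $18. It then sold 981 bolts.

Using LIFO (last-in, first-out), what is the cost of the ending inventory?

Ending inventory = $6,336

Sale 1 (981) [LIFO — newest first]: 244 @ $18 + 331 @ $19 + 237 @ $12 + 169 @ $14 = $15,891
Ending inventory: 74 @ $11 + 390 @ $11 + 88 @ $14 = $6,336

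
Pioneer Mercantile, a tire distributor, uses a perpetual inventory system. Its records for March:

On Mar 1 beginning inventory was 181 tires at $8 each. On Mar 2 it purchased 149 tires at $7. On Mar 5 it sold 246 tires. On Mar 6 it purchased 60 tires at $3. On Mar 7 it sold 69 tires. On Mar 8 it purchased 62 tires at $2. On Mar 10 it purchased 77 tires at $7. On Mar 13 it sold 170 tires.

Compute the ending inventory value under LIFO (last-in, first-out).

Mar 5, 246 sold [LIFO — newest first]: 149 @ $7 + 97 @ $8 = $1,819
Mar 7, 69 sold [LIFO — newest first]: 60 @ $3 + 9 @ $8 = $252
Mar 13, 170 sold [LIFO — newest first]: 77 @ $7 + 62 @ $2 + 31 @ $8 = $911
Total COGS = $1,819 + $252 + $911 = $2,982
Ending inventory: 44 @ $8 = $352

Ending inventory = $352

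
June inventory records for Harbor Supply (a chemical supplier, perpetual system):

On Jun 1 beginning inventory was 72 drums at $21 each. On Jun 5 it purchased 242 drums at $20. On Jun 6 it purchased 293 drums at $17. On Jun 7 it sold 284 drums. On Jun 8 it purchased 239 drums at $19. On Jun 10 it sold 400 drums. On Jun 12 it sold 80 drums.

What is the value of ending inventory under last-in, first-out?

Jun 7, 284 sold [LIFO — newest first]: 284 @ $17 = $4,828
Jun 10, 400 sold [LIFO — newest first]: 239 @ $19 + 9 @ $17 + 152 @ $20 = $7,734
Jun 12, 80 sold [LIFO — newest first]: 80 @ $20 = $1,600
Total COGS = $4,828 + $7,734 + $1,600 = $14,162
Ending inventory: 72 @ $21 + 10 @ $20 = $1,712
Check: goods available $15,874 = COGS $14,162 + ending $1,712

Ending inventory = $1,712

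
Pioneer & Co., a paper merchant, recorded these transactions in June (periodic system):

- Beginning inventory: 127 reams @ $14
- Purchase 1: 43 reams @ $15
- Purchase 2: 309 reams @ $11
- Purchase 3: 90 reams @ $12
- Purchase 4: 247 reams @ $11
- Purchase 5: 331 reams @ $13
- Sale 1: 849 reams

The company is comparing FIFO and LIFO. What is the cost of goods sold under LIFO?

FIFO COGS: 127 @ $14 + 43 @ $15 + 309 @ $11 + 90 @ $12 + 247 @ $11 + 33 @ $13 = $10,048
LIFO COGS: 331 @ $13 + 247 @ $11 + 90 @ $12 + 181 @ $11 = $10,091

COGS = $10,091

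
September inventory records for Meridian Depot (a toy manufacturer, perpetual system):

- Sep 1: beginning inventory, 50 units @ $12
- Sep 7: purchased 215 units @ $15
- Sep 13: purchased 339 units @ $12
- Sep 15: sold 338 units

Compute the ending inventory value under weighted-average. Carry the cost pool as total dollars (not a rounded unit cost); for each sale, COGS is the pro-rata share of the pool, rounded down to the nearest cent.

Ending inventory = $3,476.06

After Sep 1: 50 on hand, pool $600.00 (≈ $12.0000 each)
After Sep 7: 265 on hand, pool $3,825.00 (≈ $14.4340 each)
After Sep 13: 604 on hand, pool $7,893.00 (≈ $13.0679 each)
Sep 15, sell 338: 338/604 × $7,893.00 → $4,416.94
Ending inventory (cost pool remaining) = $3,476.06
Check: goods available $7,893.00 = COGS $4,416.94 + ending $3,476.06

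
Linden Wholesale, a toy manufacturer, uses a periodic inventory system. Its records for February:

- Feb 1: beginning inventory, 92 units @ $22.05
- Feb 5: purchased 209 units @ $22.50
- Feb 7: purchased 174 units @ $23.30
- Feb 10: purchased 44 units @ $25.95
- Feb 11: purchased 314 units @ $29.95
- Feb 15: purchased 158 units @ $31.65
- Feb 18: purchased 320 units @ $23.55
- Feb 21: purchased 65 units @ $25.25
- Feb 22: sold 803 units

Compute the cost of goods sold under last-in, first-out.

Feb 22, 803 sold [LIFO — newest first]: 65 @ $25.25 + 320 @ $23.55 + 158 @ $31.65 + 260 @ $29.95 = $21,964.95
Ending inventory: 92 @ $22.05 + 209 @ $22.50 + 174 @ $23.30 + 44 @ $25.95 + 54 @ $29.95 = $13,544.40
Check: goods available $35,509.35 = COGS $21,964.95 + ending $13,544.40

COGS = $21,964.95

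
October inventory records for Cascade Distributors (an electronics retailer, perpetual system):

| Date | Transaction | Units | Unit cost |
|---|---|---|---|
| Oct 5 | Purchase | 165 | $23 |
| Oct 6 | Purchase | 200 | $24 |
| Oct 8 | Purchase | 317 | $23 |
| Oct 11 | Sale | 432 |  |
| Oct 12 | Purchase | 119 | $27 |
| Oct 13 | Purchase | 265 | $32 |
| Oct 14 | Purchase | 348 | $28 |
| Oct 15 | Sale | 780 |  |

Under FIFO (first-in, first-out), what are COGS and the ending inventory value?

COGS = $31,667; ending inventory = $5,656

Oct 11, 432 sold [FIFO — oldest first]: 165 @ $23 + 200 @ $24 + 67 @ $23 = $10,136
Oct 15, 780 sold [FIFO — oldest first]: 250 @ $23 + 119 @ $27 + 265 @ $32 + 146 @ $28 = $21,531
Total COGS = $10,136 + $21,531 = $31,667
Ending inventory: 202 @ $28 = $5,656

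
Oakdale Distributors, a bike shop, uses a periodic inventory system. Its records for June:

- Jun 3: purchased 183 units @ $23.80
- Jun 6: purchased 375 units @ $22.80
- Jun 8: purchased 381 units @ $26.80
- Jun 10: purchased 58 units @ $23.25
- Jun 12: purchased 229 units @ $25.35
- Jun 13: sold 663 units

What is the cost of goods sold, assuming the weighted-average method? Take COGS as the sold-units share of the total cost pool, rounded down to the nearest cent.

Jun 13, sell 663: 663/1226 × $30,269.85 → $16,369.42
Ending inventory (cost pool remaining) = $13,900.43
Check: goods available $30,269.85 = COGS $16,369.42 + ending $13,900.43

COGS = $16,369.42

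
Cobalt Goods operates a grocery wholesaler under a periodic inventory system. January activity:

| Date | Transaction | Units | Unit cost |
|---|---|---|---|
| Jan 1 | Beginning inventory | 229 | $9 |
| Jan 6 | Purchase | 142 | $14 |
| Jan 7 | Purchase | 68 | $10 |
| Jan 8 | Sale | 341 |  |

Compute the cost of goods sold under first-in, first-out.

Jan 8, 341 sold [FIFO — oldest first]: 229 @ $9 + 112 @ $14 = $3,629
Ending inventory: 30 @ $14 + 68 @ $10 = $1,100

COGS = $3,629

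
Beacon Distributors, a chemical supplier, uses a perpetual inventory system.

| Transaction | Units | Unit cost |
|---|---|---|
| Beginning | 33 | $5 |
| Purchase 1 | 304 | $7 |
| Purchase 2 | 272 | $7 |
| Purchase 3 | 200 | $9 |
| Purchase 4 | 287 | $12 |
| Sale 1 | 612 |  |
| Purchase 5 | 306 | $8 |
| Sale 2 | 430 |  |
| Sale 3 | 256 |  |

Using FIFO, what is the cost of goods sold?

Sale 1 (612) [FIFO — oldest first]: 33 @ $5 + 304 @ $7 + 272 @ $7 + 3 @ $9 = $4,224
Sale 2 (430) [FIFO — oldest first]: 197 @ $9 + 233 @ $12 = $4,569
Sale 3 (256) [FIFO — oldest first]: 54 @ $12 + 202 @ $8 = $2,264
Total COGS = $4,224 + $4,569 + $2,264 = $11,057
Ending inventory: 104 @ $8 = $832

COGS = $11,057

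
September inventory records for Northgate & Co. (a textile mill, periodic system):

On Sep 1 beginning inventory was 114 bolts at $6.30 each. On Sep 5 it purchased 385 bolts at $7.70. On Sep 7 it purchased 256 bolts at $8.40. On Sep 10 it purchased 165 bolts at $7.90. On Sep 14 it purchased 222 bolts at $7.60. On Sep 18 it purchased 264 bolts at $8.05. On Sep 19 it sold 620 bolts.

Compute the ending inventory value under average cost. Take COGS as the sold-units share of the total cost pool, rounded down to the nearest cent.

Ending inventory = $6,120.85

Sep 19, sell 620: 620/1406 × $10,949.00 → $4,828.15
Ending inventory (cost pool remaining) = $6,120.85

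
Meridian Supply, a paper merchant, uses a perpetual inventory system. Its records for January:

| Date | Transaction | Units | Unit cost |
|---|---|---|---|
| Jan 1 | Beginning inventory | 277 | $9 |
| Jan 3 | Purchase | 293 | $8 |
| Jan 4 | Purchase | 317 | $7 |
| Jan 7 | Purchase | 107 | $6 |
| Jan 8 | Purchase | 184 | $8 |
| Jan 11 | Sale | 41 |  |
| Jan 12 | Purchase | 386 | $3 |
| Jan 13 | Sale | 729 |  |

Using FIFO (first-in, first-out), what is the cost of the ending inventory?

Jan 11, 41 sold [FIFO — oldest first]: 41 @ $9 = $369
Jan 13, 729 sold [FIFO — oldest first]: 236 @ $9 + 293 @ $8 + 200 @ $7 = $5,868
Total COGS = $369 + $5,868 = $6,237
Ending inventory: 117 @ $7 + 107 @ $6 + 184 @ $8 + 386 @ $3 = $4,091

Ending inventory = $4,091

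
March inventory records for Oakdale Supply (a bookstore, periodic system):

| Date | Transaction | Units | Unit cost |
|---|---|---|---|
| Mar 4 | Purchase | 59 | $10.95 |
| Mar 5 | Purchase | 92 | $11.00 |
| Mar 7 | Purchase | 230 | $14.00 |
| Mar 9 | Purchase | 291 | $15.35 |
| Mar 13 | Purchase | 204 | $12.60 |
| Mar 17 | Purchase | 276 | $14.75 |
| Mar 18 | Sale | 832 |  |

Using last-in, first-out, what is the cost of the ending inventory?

Ending inventory = $4,024.05

Mar 18, 832 sold [LIFO — newest first]: 276 @ $14.75 + 204 @ $12.60 + 291 @ $15.35 + 61 @ $14.00 = $11,962.25
Ending inventory: 59 @ $10.95 + 92 @ $11.00 + 169 @ $14.00 = $4,024.05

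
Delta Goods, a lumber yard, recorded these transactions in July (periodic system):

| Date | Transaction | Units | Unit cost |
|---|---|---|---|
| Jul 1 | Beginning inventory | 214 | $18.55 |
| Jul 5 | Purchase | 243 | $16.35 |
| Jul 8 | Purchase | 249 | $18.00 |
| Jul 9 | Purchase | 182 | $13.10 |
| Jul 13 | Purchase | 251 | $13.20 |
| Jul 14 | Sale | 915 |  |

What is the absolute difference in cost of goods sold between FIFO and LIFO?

FIFO COGS: 214 @ $18.55 + 243 @ $16.35 + 249 @ $18.00 + 182 @ $13.10 + 27 @ $13.20 = $15,165.35
LIFO COGS: 251 @ $13.20 + 182 @ $13.10 + 249 @ $18.00 + 233 @ $16.35 = $13,988.95
Difference = |$15,165.35 − $13,988.95| = $1,176.40

$1,176.40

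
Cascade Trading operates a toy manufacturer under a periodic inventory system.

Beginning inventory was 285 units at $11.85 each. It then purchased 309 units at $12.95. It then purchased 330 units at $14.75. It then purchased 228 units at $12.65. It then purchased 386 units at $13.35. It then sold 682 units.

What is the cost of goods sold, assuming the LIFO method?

Sale 1 (682) [LIFO — newest first]: 386 @ $13.35 + 228 @ $12.65 + 68 @ $14.75 = $9,040.30
Ending inventory: 285 @ $11.85 + 309 @ $12.95 + 262 @ $14.75 = $11,243.30

COGS = $9,040.30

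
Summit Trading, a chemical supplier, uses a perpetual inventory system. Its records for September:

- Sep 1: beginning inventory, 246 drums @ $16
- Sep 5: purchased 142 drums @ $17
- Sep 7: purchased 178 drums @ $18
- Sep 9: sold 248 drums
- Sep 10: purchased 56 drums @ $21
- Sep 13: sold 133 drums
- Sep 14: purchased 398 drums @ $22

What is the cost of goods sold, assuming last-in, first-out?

COGS = $6,874

Sep 9, 248 sold [LIFO — newest first]: 178 @ $18 + 70 @ $17 = $4,394
Sep 13, 133 sold [LIFO — newest first]: 56 @ $21 + 72 @ $17 + 5 @ $16 = $2,480
Total COGS = $4,394 + $2,480 = $6,874
Ending inventory: 241 @ $16 + 398 @ $22 = $12,612
Check: goods available $19,486 = COGS $6,874 + ending $12,612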